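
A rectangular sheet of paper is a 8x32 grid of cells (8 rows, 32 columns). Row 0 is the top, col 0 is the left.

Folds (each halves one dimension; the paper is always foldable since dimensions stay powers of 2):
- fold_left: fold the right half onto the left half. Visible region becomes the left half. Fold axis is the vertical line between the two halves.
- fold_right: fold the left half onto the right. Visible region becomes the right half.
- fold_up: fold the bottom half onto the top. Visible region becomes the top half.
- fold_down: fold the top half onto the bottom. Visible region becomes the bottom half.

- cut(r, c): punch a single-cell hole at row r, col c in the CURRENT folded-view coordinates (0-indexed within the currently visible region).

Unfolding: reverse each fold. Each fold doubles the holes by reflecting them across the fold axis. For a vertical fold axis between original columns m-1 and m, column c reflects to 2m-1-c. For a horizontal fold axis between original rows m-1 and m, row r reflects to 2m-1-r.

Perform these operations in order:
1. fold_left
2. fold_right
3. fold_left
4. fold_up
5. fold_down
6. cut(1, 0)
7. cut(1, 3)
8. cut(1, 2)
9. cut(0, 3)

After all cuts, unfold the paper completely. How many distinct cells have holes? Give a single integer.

Op 1 fold_left: fold axis v@16; visible region now rows[0,8) x cols[0,16) = 8x16
Op 2 fold_right: fold axis v@8; visible region now rows[0,8) x cols[8,16) = 8x8
Op 3 fold_left: fold axis v@12; visible region now rows[0,8) x cols[8,12) = 8x4
Op 4 fold_up: fold axis h@4; visible region now rows[0,4) x cols[8,12) = 4x4
Op 5 fold_down: fold axis h@2; visible region now rows[2,4) x cols[8,12) = 2x4
Op 6 cut(1, 0): punch at orig (3,8); cuts so far [(3, 8)]; region rows[2,4) x cols[8,12) = 2x4
Op 7 cut(1, 3): punch at orig (3,11); cuts so far [(3, 8), (3, 11)]; region rows[2,4) x cols[8,12) = 2x4
Op 8 cut(1, 2): punch at orig (3,10); cuts so far [(3, 8), (3, 10), (3, 11)]; region rows[2,4) x cols[8,12) = 2x4
Op 9 cut(0, 3): punch at orig (2,11); cuts so far [(2, 11), (3, 8), (3, 10), (3, 11)]; region rows[2,4) x cols[8,12) = 2x4
Unfold 1 (reflect across h@2): 8 holes -> [(0, 8), (0, 10), (0, 11), (1, 11), (2, 11), (3, 8), (3, 10), (3, 11)]
Unfold 2 (reflect across h@4): 16 holes -> [(0, 8), (0, 10), (0, 11), (1, 11), (2, 11), (3, 8), (3, 10), (3, 11), (4, 8), (4, 10), (4, 11), (5, 11), (6, 11), (7, 8), (7, 10), (7, 11)]
Unfold 3 (reflect across v@12): 32 holes -> [(0, 8), (0, 10), (0, 11), (0, 12), (0, 13), (0, 15), (1, 11), (1, 12), (2, 11), (2, 12), (3, 8), (3, 10), (3, 11), (3, 12), (3, 13), (3, 15), (4, 8), (4, 10), (4, 11), (4, 12), (4, 13), (4, 15), (5, 11), (5, 12), (6, 11), (6, 12), (7, 8), (7, 10), (7, 11), (7, 12), (7, 13), (7, 15)]
Unfold 4 (reflect across v@8): 64 holes -> [(0, 0), (0, 2), (0, 3), (0, 4), (0, 5), (0, 7), (0, 8), (0, 10), (0, 11), (0, 12), (0, 13), (0, 15), (1, 3), (1, 4), (1, 11), (1, 12), (2, 3), (2, 4), (2, 11), (2, 12), (3, 0), (3, 2), (3, 3), (3, 4), (3, 5), (3, 7), (3, 8), (3, 10), (3, 11), (3, 12), (3, 13), (3, 15), (4, 0), (4, 2), (4, 3), (4, 4), (4, 5), (4, 7), (4, 8), (4, 10), (4, 11), (4, 12), (4, 13), (4, 15), (5, 3), (5, 4), (5, 11), (5, 12), (6, 3), (6, 4), (6, 11), (6, 12), (7, 0), (7, 2), (7, 3), (7, 4), (7, 5), (7, 7), (7, 8), (7, 10), (7, 11), (7, 12), (7, 13), (7, 15)]
Unfold 5 (reflect across v@16): 128 holes -> [(0, 0), (0, 2), (0, 3), (0, 4), (0, 5), (0, 7), (0, 8), (0, 10), (0, 11), (0, 12), (0, 13), (0, 15), (0, 16), (0, 18), (0, 19), (0, 20), (0, 21), (0, 23), (0, 24), (0, 26), (0, 27), (0, 28), (0, 29), (0, 31), (1, 3), (1, 4), (1, 11), (1, 12), (1, 19), (1, 20), (1, 27), (1, 28), (2, 3), (2, 4), (2, 11), (2, 12), (2, 19), (2, 20), (2, 27), (2, 28), (3, 0), (3, 2), (3, 3), (3, 4), (3, 5), (3, 7), (3, 8), (3, 10), (3, 11), (3, 12), (3, 13), (3, 15), (3, 16), (3, 18), (3, 19), (3, 20), (3, 21), (3, 23), (3, 24), (3, 26), (3, 27), (3, 28), (3, 29), (3, 31), (4, 0), (4, 2), (4, 3), (4, 4), (4, 5), (4, 7), (4, 8), (4, 10), (4, 11), (4, 12), (4, 13), (4, 15), (4, 16), (4, 18), (4, 19), (4, 20), (4, 21), (4, 23), (4, 24), (4, 26), (4, 27), (4, 28), (4, 29), (4, 31), (5, 3), (5, 4), (5, 11), (5, 12), (5, 19), (5, 20), (5, 27), (5, 28), (6, 3), (6, 4), (6, 11), (6, 12), (6, 19), (6, 20), (6, 27), (6, 28), (7, 0), (7, 2), (7, 3), (7, 4), (7, 5), (7, 7), (7, 8), (7, 10), (7, 11), (7, 12), (7, 13), (7, 15), (7, 16), (7, 18), (7, 19), (7, 20), (7, 21), (7, 23), (7, 24), (7, 26), (7, 27), (7, 28), (7, 29), (7, 31)]

Answer: 128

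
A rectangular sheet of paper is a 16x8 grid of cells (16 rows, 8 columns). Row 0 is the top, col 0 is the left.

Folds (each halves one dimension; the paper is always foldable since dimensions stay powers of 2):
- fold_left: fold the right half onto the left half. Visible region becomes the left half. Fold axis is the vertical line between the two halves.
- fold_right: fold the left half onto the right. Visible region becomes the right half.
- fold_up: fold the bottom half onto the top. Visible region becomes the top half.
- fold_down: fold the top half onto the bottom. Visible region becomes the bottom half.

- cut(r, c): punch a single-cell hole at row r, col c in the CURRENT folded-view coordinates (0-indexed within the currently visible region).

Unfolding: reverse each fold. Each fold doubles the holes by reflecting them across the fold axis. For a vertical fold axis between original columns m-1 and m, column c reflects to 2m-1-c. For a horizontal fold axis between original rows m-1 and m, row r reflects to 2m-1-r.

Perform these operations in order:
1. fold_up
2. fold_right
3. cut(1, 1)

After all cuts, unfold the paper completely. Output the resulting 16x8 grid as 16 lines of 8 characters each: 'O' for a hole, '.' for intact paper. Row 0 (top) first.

Answer: ........
..O..O..
........
........
........
........
........
........
........
........
........
........
........
........
..O..O..
........

Derivation:
Op 1 fold_up: fold axis h@8; visible region now rows[0,8) x cols[0,8) = 8x8
Op 2 fold_right: fold axis v@4; visible region now rows[0,8) x cols[4,8) = 8x4
Op 3 cut(1, 1): punch at orig (1,5); cuts so far [(1, 5)]; region rows[0,8) x cols[4,8) = 8x4
Unfold 1 (reflect across v@4): 2 holes -> [(1, 2), (1, 5)]
Unfold 2 (reflect across h@8): 4 holes -> [(1, 2), (1, 5), (14, 2), (14, 5)]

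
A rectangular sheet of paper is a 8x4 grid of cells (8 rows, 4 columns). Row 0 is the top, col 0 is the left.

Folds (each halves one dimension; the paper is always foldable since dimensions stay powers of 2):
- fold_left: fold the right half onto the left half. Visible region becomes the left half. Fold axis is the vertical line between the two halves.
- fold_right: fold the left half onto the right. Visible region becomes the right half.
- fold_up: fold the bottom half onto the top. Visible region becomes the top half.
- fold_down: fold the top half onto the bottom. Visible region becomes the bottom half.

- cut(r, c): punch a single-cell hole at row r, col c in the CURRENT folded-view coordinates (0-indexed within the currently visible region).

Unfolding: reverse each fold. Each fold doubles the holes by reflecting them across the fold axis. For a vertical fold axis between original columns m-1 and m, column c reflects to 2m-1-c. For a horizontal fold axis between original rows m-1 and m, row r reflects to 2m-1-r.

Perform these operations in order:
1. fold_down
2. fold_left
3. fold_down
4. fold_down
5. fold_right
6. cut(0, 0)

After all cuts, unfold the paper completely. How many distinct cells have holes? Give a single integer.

Answer: 32

Derivation:
Op 1 fold_down: fold axis h@4; visible region now rows[4,8) x cols[0,4) = 4x4
Op 2 fold_left: fold axis v@2; visible region now rows[4,8) x cols[0,2) = 4x2
Op 3 fold_down: fold axis h@6; visible region now rows[6,8) x cols[0,2) = 2x2
Op 4 fold_down: fold axis h@7; visible region now rows[7,8) x cols[0,2) = 1x2
Op 5 fold_right: fold axis v@1; visible region now rows[7,8) x cols[1,2) = 1x1
Op 6 cut(0, 0): punch at orig (7,1); cuts so far [(7, 1)]; region rows[7,8) x cols[1,2) = 1x1
Unfold 1 (reflect across v@1): 2 holes -> [(7, 0), (7, 1)]
Unfold 2 (reflect across h@7): 4 holes -> [(6, 0), (6, 1), (7, 0), (7, 1)]
Unfold 3 (reflect across h@6): 8 holes -> [(4, 0), (4, 1), (5, 0), (5, 1), (6, 0), (6, 1), (7, 0), (7, 1)]
Unfold 4 (reflect across v@2): 16 holes -> [(4, 0), (4, 1), (4, 2), (4, 3), (5, 0), (5, 1), (5, 2), (5, 3), (6, 0), (6, 1), (6, 2), (6, 3), (7, 0), (7, 1), (7, 2), (7, 3)]
Unfold 5 (reflect across h@4): 32 holes -> [(0, 0), (0, 1), (0, 2), (0, 3), (1, 0), (1, 1), (1, 2), (1, 3), (2, 0), (2, 1), (2, 2), (2, 3), (3, 0), (3, 1), (3, 2), (3, 3), (4, 0), (4, 1), (4, 2), (4, 3), (5, 0), (5, 1), (5, 2), (5, 3), (6, 0), (6, 1), (6, 2), (6, 3), (7, 0), (7, 1), (7, 2), (7, 3)]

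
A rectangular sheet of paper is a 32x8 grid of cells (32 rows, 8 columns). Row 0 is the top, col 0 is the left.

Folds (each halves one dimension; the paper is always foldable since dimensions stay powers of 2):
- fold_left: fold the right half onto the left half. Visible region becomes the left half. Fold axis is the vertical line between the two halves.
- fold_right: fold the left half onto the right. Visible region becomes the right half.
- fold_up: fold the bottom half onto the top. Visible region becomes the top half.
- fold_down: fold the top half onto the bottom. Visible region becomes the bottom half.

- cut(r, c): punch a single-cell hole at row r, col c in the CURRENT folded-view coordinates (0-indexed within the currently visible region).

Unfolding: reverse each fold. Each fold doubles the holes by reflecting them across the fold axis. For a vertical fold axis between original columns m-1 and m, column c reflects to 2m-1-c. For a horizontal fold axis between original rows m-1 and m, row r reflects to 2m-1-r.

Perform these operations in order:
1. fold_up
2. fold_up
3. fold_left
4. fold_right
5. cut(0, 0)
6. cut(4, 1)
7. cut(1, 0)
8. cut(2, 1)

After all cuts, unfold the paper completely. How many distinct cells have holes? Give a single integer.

Answer: 64

Derivation:
Op 1 fold_up: fold axis h@16; visible region now rows[0,16) x cols[0,8) = 16x8
Op 2 fold_up: fold axis h@8; visible region now rows[0,8) x cols[0,8) = 8x8
Op 3 fold_left: fold axis v@4; visible region now rows[0,8) x cols[0,4) = 8x4
Op 4 fold_right: fold axis v@2; visible region now rows[0,8) x cols[2,4) = 8x2
Op 5 cut(0, 0): punch at orig (0,2); cuts so far [(0, 2)]; region rows[0,8) x cols[2,4) = 8x2
Op 6 cut(4, 1): punch at orig (4,3); cuts so far [(0, 2), (4, 3)]; region rows[0,8) x cols[2,4) = 8x2
Op 7 cut(1, 0): punch at orig (1,2); cuts so far [(0, 2), (1, 2), (4, 3)]; region rows[0,8) x cols[2,4) = 8x2
Op 8 cut(2, 1): punch at orig (2,3); cuts so far [(0, 2), (1, 2), (2, 3), (4, 3)]; region rows[0,8) x cols[2,4) = 8x2
Unfold 1 (reflect across v@2): 8 holes -> [(0, 1), (0, 2), (1, 1), (1, 2), (2, 0), (2, 3), (4, 0), (4, 3)]
Unfold 2 (reflect across v@4): 16 holes -> [(0, 1), (0, 2), (0, 5), (0, 6), (1, 1), (1, 2), (1, 5), (1, 6), (2, 0), (2, 3), (2, 4), (2, 7), (4, 0), (4, 3), (4, 4), (4, 7)]
Unfold 3 (reflect across h@8): 32 holes -> [(0, 1), (0, 2), (0, 5), (0, 6), (1, 1), (1, 2), (1, 5), (1, 6), (2, 0), (2, 3), (2, 4), (2, 7), (4, 0), (4, 3), (4, 4), (4, 7), (11, 0), (11, 3), (11, 4), (11, 7), (13, 0), (13, 3), (13, 4), (13, 7), (14, 1), (14, 2), (14, 5), (14, 6), (15, 1), (15, 2), (15, 5), (15, 6)]
Unfold 4 (reflect across h@16): 64 holes -> [(0, 1), (0, 2), (0, 5), (0, 6), (1, 1), (1, 2), (1, 5), (1, 6), (2, 0), (2, 3), (2, 4), (2, 7), (4, 0), (4, 3), (4, 4), (4, 7), (11, 0), (11, 3), (11, 4), (11, 7), (13, 0), (13, 3), (13, 4), (13, 7), (14, 1), (14, 2), (14, 5), (14, 6), (15, 1), (15, 2), (15, 5), (15, 6), (16, 1), (16, 2), (16, 5), (16, 6), (17, 1), (17, 2), (17, 5), (17, 6), (18, 0), (18, 3), (18, 4), (18, 7), (20, 0), (20, 3), (20, 4), (20, 7), (27, 0), (27, 3), (27, 4), (27, 7), (29, 0), (29, 3), (29, 4), (29, 7), (30, 1), (30, 2), (30, 5), (30, 6), (31, 1), (31, 2), (31, 5), (31, 6)]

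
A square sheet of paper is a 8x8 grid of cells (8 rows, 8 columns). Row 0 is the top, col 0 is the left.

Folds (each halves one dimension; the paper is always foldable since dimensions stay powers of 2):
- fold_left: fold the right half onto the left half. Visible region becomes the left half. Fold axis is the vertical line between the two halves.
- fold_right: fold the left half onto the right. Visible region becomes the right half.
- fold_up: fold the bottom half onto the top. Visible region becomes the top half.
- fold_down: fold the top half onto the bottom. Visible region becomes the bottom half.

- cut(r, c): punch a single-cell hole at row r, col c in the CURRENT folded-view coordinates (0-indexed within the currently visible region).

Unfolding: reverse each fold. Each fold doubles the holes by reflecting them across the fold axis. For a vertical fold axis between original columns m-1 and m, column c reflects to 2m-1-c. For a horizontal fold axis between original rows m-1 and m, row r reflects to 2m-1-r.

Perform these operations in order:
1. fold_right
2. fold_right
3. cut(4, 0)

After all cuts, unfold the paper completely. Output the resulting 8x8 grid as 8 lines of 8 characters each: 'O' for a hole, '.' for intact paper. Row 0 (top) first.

Op 1 fold_right: fold axis v@4; visible region now rows[0,8) x cols[4,8) = 8x4
Op 2 fold_right: fold axis v@6; visible region now rows[0,8) x cols[6,8) = 8x2
Op 3 cut(4, 0): punch at orig (4,6); cuts so far [(4, 6)]; region rows[0,8) x cols[6,8) = 8x2
Unfold 1 (reflect across v@6): 2 holes -> [(4, 5), (4, 6)]
Unfold 2 (reflect across v@4): 4 holes -> [(4, 1), (4, 2), (4, 5), (4, 6)]

Answer: ........
........
........
........
.OO..OO.
........
........
........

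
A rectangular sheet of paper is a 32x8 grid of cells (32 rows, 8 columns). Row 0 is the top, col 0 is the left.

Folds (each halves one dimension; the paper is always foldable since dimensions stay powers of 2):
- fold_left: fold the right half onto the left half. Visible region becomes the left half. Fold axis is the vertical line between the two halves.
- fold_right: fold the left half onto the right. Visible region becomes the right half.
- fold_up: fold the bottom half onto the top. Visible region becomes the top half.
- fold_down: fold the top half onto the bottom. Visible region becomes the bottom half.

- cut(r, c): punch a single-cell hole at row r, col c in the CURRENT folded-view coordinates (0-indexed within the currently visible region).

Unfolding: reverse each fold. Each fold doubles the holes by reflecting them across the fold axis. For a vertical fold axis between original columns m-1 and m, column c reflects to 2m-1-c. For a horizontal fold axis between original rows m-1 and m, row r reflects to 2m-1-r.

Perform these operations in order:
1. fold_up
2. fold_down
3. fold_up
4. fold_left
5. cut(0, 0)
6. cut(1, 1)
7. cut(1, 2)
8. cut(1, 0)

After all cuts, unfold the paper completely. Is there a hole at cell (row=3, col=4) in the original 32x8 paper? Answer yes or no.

Answer: no

Derivation:
Op 1 fold_up: fold axis h@16; visible region now rows[0,16) x cols[0,8) = 16x8
Op 2 fold_down: fold axis h@8; visible region now rows[8,16) x cols[0,8) = 8x8
Op 3 fold_up: fold axis h@12; visible region now rows[8,12) x cols[0,8) = 4x8
Op 4 fold_left: fold axis v@4; visible region now rows[8,12) x cols[0,4) = 4x4
Op 5 cut(0, 0): punch at orig (8,0); cuts so far [(8, 0)]; region rows[8,12) x cols[0,4) = 4x4
Op 6 cut(1, 1): punch at orig (9,1); cuts so far [(8, 0), (9, 1)]; region rows[8,12) x cols[0,4) = 4x4
Op 7 cut(1, 2): punch at orig (9,2); cuts so far [(8, 0), (9, 1), (9, 2)]; region rows[8,12) x cols[0,4) = 4x4
Op 8 cut(1, 0): punch at orig (9,0); cuts so far [(8, 0), (9, 0), (9, 1), (9, 2)]; region rows[8,12) x cols[0,4) = 4x4
Unfold 1 (reflect across v@4): 8 holes -> [(8, 0), (8, 7), (9, 0), (9, 1), (9, 2), (9, 5), (9, 6), (9, 7)]
Unfold 2 (reflect across h@12): 16 holes -> [(8, 0), (8, 7), (9, 0), (9, 1), (9, 2), (9, 5), (9, 6), (9, 7), (14, 0), (14, 1), (14, 2), (14, 5), (14, 6), (14, 7), (15, 0), (15, 7)]
Unfold 3 (reflect across h@8): 32 holes -> [(0, 0), (0, 7), (1, 0), (1, 1), (1, 2), (1, 5), (1, 6), (1, 7), (6, 0), (6, 1), (6, 2), (6, 5), (6, 6), (6, 7), (7, 0), (7, 7), (8, 0), (8, 7), (9, 0), (9, 1), (9, 2), (9, 5), (9, 6), (9, 7), (14, 0), (14, 1), (14, 2), (14, 5), (14, 6), (14, 7), (15, 0), (15, 7)]
Unfold 4 (reflect across h@16): 64 holes -> [(0, 0), (0, 7), (1, 0), (1, 1), (1, 2), (1, 5), (1, 6), (1, 7), (6, 0), (6, 1), (6, 2), (6, 5), (6, 6), (6, 7), (7, 0), (7, 7), (8, 0), (8, 7), (9, 0), (9, 1), (9, 2), (9, 5), (9, 6), (9, 7), (14, 0), (14, 1), (14, 2), (14, 5), (14, 6), (14, 7), (15, 0), (15, 7), (16, 0), (16, 7), (17, 0), (17, 1), (17, 2), (17, 5), (17, 6), (17, 7), (22, 0), (22, 1), (22, 2), (22, 5), (22, 6), (22, 7), (23, 0), (23, 7), (24, 0), (24, 7), (25, 0), (25, 1), (25, 2), (25, 5), (25, 6), (25, 7), (30, 0), (30, 1), (30, 2), (30, 5), (30, 6), (30, 7), (31, 0), (31, 7)]
Holes: [(0, 0), (0, 7), (1, 0), (1, 1), (1, 2), (1, 5), (1, 6), (1, 7), (6, 0), (6, 1), (6, 2), (6, 5), (6, 6), (6, 7), (7, 0), (7, 7), (8, 0), (8, 7), (9, 0), (9, 1), (9, 2), (9, 5), (9, 6), (9, 7), (14, 0), (14, 1), (14, 2), (14, 5), (14, 6), (14, 7), (15, 0), (15, 7), (16, 0), (16, 7), (17, 0), (17, 1), (17, 2), (17, 5), (17, 6), (17, 7), (22, 0), (22, 1), (22, 2), (22, 5), (22, 6), (22, 7), (23, 0), (23, 7), (24, 0), (24, 7), (25, 0), (25, 1), (25, 2), (25, 5), (25, 6), (25, 7), (30, 0), (30, 1), (30, 2), (30, 5), (30, 6), (30, 7), (31, 0), (31, 7)]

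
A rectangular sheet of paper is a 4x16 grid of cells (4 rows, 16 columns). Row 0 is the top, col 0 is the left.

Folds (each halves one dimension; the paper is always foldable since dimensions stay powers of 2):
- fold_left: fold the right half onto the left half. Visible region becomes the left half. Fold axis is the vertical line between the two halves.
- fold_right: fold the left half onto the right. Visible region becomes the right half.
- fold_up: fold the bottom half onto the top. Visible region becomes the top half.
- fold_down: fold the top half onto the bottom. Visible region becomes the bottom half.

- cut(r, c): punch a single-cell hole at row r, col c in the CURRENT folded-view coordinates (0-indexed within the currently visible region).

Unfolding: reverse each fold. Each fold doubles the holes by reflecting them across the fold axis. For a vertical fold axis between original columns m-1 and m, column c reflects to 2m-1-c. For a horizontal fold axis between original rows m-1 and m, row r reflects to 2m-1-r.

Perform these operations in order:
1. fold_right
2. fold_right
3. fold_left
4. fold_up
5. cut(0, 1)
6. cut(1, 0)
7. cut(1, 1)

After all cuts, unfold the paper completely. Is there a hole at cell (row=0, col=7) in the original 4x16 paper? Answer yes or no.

Op 1 fold_right: fold axis v@8; visible region now rows[0,4) x cols[8,16) = 4x8
Op 2 fold_right: fold axis v@12; visible region now rows[0,4) x cols[12,16) = 4x4
Op 3 fold_left: fold axis v@14; visible region now rows[0,4) x cols[12,14) = 4x2
Op 4 fold_up: fold axis h@2; visible region now rows[0,2) x cols[12,14) = 2x2
Op 5 cut(0, 1): punch at orig (0,13); cuts so far [(0, 13)]; region rows[0,2) x cols[12,14) = 2x2
Op 6 cut(1, 0): punch at orig (1,12); cuts so far [(0, 13), (1, 12)]; region rows[0,2) x cols[12,14) = 2x2
Op 7 cut(1, 1): punch at orig (1,13); cuts so far [(0, 13), (1, 12), (1, 13)]; region rows[0,2) x cols[12,14) = 2x2
Unfold 1 (reflect across h@2): 6 holes -> [(0, 13), (1, 12), (1, 13), (2, 12), (2, 13), (3, 13)]
Unfold 2 (reflect across v@14): 12 holes -> [(0, 13), (0, 14), (1, 12), (1, 13), (1, 14), (1, 15), (2, 12), (2, 13), (2, 14), (2, 15), (3, 13), (3, 14)]
Unfold 3 (reflect across v@12): 24 holes -> [(0, 9), (0, 10), (0, 13), (0, 14), (1, 8), (1, 9), (1, 10), (1, 11), (1, 12), (1, 13), (1, 14), (1, 15), (2, 8), (2, 9), (2, 10), (2, 11), (2, 12), (2, 13), (2, 14), (2, 15), (3, 9), (3, 10), (3, 13), (3, 14)]
Unfold 4 (reflect across v@8): 48 holes -> [(0, 1), (0, 2), (0, 5), (0, 6), (0, 9), (0, 10), (0, 13), (0, 14), (1, 0), (1, 1), (1, 2), (1, 3), (1, 4), (1, 5), (1, 6), (1, 7), (1, 8), (1, 9), (1, 10), (1, 11), (1, 12), (1, 13), (1, 14), (1, 15), (2, 0), (2, 1), (2, 2), (2, 3), (2, 4), (2, 5), (2, 6), (2, 7), (2, 8), (2, 9), (2, 10), (2, 11), (2, 12), (2, 13), (2, 14), (2, 15), (3, 1), (3, 2), (3, 5), (3, 6), (3, 9), (3, 10), (3, 13), (3, 14)]
Holes: [(0, 1), (0, 2), (0, 5), (0, 6), (0, 9), (0, 10), (0, 13), (0, 14), (1, 0), (1, 1), (1, 2), (1, 3), (1, 4), (1, 5), (1, 6), (1, 7), (1, 8), (1, 9), (1, 10), (1, 11), (1, 12), (1, 13), (1, 14), (1, 15), (2, 0), (2, 1), (2, 2), (2, 3), (2, 4), (2, 5), (2, 6), (2, 7), (2, 8), (2, 9), (2, 10), (2, 11), (2, 12), (2, 13), (2, 14), (2, 15), (3, 1), (3, 2), (3, 5), (3, 6), (3, 9), (3, 10), (3, 13), (3, 14)]

Answer: no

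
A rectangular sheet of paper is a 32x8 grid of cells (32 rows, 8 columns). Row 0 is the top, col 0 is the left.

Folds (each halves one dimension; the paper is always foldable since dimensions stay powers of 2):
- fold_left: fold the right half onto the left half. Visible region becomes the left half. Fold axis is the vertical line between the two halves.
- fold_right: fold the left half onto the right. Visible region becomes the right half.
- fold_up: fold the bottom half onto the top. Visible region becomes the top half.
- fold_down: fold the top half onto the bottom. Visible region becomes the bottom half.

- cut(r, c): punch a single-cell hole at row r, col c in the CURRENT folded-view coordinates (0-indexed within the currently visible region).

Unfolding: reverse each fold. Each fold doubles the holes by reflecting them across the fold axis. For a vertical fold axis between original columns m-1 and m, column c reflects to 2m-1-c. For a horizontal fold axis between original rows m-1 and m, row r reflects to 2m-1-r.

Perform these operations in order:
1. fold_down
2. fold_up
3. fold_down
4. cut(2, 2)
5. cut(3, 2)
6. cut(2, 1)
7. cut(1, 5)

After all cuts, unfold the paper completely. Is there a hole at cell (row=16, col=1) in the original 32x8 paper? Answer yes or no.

Answer: no

Derivation:
Op 1 fold_down: fold axis h@16; visible region now rows[16,32) x cols[0,8) = 16x8
Op 2 fold_up: fold axis h@24; visible region now rows[16,24) x cols[0,8) = 8x8
Op 3 fold_down: fold axis h@20; visible region now rows[20,24) x cols[0,8) = 4x8
Op 4 cut(2, 2): punch at orig (22,2); cuts so far [(22, 2)]; region rows[20,24) x cols[0,8) = 4x8
Op 5 cut(3, 2): punch at orig (23,2); cuts so far [(22, 2), (23, 2)]; region rows[20,24) x cols[0,8) = 4x8
Op 6 cut(2, 1): punch at orig (22,1); cuts so far [(22, 1), (22, 2), (23, 2)]; region rows[20,24) x cols[0,8) = 4x8
Op 7 cut(1, 5): punch at orig (21,5); cuts so far [(21, 5), (22, 1), (22, 2), (23, 2)]; region rows[20,24) x cols[0,8) = 4x8
Unfold 1 (reflect across h@20): 8 holes -> [(16, 2), (17, 1), (17, 2), (18, 5), (21, 5), (22, 1), (22, 2), (23, 2)]
Unfold 2 (reflect across h@24): 16 holes -> [(16, 2), (17, 1), (17, 2), (18, 5), (21, 5), (22, 1), (22, 2), (23, 2), (24, 2), (25, 1), (25, 2), (26, 5), (29, 5), (30, 1), (30, 2), (31, 2)]
Unfold 3 (reflect across h@16): 32 holes -> [(0, 2), (1, 1), (1, 2), (2, 5), (5, 5), (6, 1), (6, 2), (7, 2), (8, 2), (9, 1), (9, 2), (10, 5), (13, 5), (14, 1), (14, 2), (15, 2), (16, 2), (17, 1), (17, 2), (18, 5), (21, 5), (22, 1), (22, 2), (23, 2), (24, 2), (25, 1), (25, 2), (26, 5), (29, 5), (30, 1), (30, 2), (31, 2)]
Holes: [(0, 2), (1, 1), (1, 2), (2, 5), (5, 5), (6, 1), (6, 2), (7, 2), (8, 2), (9, 1), (9, 2), (10, 5), (13, 5), (14, 1), (14, 2), (15, 2), (16, 2), (17, 1), (17, 2), (18, 5), (21, 5), (22, 1), (22, 2), (23, 2), (24, 2), (25, 1), (25, 2), (26, 5), (29, 5), (30, 1), (30, 2), (31, 2)]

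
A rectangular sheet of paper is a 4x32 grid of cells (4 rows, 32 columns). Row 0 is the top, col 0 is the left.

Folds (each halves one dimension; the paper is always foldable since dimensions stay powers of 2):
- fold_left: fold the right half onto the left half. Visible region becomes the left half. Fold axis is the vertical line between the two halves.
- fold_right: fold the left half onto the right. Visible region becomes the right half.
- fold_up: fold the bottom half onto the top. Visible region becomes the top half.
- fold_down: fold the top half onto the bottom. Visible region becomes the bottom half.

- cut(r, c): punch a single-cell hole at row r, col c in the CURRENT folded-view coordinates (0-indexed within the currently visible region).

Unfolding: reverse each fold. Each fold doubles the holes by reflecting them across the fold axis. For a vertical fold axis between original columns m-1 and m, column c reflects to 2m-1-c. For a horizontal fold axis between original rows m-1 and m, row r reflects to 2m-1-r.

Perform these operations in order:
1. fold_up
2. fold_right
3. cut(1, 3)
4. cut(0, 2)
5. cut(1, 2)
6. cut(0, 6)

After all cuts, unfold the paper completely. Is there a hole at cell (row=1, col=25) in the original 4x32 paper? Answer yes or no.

Op 1 fold_up: fold axis h@2; visible region now rows[0,2) x cols[0,32) = 2x32
Op 2 fold_right: fold axis v@16; visible region now rows[0,2) x cols[16,32) = 2x16
Op 3 cut(1, 3): punch at orig (1,19); cuts so far [(1, 19)]; region rows[0,2) x cols[16,32) = 2x16
Op 4 cut(0, 2): punch at orig (0,18); cuts so far [(0, 18), (1, 19)]; region rows[0,2) x cols[16,32) = 2x16
Op 5 cut(1, 2): punch at orig (1,18); cuts so far [(0, 18), (1, 18), (1, 19)]; region rows[0,2) x cols[16,32) = 2x16
Op 6 cut(0, 6): punch at orig (0,22); cuts so far [(0, 18), (0, 22), (1, 18), (1, 19)]; region rows[0,2) x cols[16,32) = 2x16
Unfold 1 (reflect across v@16): 8 holes -> [(0, 9), (0, 13), (0, 18), (0, 22), (1, 12), (1, 13), (1, 18), (1, 19)]
Unfold 2 (reflect across h@2): 16 holes -> [(0, 9), (0, 13), (0, 18), (0, 22), (1, 12), (1, 13), (1, 18), (1, 19), (2, 12), (2, 13), (2, 18), (2, 19), (3, 9), (3, 13), (3, 18), (3, 22)]
Holes: [(0, 9), (0, 13), (0, 18), (0, 22), (1, 12), (1, 13), (1, 18), (1, 19), (2, 12), (2, 13), (2, 18), (2, 19), (3, 9), (3, 13), (3, 18), (3, 22)]

Answer: no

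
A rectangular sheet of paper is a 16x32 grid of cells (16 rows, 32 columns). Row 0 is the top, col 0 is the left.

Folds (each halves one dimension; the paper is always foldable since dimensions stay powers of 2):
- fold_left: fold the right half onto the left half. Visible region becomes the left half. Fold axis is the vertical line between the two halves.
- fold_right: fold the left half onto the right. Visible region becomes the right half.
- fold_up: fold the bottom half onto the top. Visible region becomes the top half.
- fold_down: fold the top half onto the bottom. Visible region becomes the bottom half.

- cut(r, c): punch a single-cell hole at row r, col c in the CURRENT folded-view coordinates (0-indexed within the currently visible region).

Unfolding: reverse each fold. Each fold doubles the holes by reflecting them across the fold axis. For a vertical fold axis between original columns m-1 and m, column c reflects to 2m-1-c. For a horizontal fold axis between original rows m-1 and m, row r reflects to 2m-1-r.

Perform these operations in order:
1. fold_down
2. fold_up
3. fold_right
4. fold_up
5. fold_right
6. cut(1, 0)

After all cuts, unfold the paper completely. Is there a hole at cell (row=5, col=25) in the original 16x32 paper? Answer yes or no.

Op 1 fold_down: fold axis h@8; visible region now rows[8,16) x cols[0,32) = 8x32
Op 2 fold_up: fold axis h@12; visible region now rows[8,12) x cols[0,32) = 4x32
Op 3 fold_right: fold axis v@16; visible region now rows[8,12) x cols[16,32) = 4x16
Op 4 fold_up: fold axis h@10; visible region now rows[8,10) x cols[16,32) = 2x16
Op 5 fold_right: fold axis v@24; visible region now rows[8,10) x cols[24,32) = 2x8
Op 6 cut(1, 0): punch at orig (9,24); cuts so far [(9, 24)]; region rows[8,10) x cols[24,32) = 2x8
Unfold 1 (reflect across v@24): 2 holes -> [(9, 23), (9, 24)]
Unfold 2 (reflect across h@10): 4 holes -> [(9, 23), (9, 24), (10, 23), (10, 24)]
Unfold 3 (reflect across v@16): 8 holes -> [(9, 7), (9, 8), (9, 23), (9, 24), (10, 7), (10, 8), (10, 23), (10, 24)]
Unfold 4 (reflect across h@12): 16 holes -> [(9, 7), (9, 8), (9, 23), (9, 24), (10, 7), (10, 8), (10, 23), (10, 24), (13, 7), (13, 8), (13, 23), (13, 24), (14, 7), (14, 8), (14, 23), (14, 24)]
Unfold 5 (reflect across h@8): 32 holes -> [(1, 7), (1, 8), (1, 23), (1, 24), (2, 7), (2, 8), (2, 23), (2, 24), (5, 7), (5, 8), (5, 23), (5, 24), (6, 7), (6, 8), (6, 23), (6, 24), (9, 7), (9, 8), (9, 23), (9, 24), (10, 7), (10, 8), (10, 23), (10, 24), (13, 7), (13, 8), (13, 23), (13, 24), (14, 7), (14, 8), (14, 23), (14, 24)]
Holes: [(1, 7), (1, 8), (1, 23), (1, 24), (2, 7), (2, 8), (2, 23), (2, 24), (5, 7), (5, 8), (5, 23), (5, 24), (6, 7), (6, 8), (6, 23), (6, 24), (9, 7), (9, 8), (9, 23), (9, 24), (10, 7), (10, 8), (10, 23), (10, 24), (13, 7), (13, 8), (13, 23), (13, 24), (14, 7), (14, 8), (14, 23), (14, 24)]

Answer: no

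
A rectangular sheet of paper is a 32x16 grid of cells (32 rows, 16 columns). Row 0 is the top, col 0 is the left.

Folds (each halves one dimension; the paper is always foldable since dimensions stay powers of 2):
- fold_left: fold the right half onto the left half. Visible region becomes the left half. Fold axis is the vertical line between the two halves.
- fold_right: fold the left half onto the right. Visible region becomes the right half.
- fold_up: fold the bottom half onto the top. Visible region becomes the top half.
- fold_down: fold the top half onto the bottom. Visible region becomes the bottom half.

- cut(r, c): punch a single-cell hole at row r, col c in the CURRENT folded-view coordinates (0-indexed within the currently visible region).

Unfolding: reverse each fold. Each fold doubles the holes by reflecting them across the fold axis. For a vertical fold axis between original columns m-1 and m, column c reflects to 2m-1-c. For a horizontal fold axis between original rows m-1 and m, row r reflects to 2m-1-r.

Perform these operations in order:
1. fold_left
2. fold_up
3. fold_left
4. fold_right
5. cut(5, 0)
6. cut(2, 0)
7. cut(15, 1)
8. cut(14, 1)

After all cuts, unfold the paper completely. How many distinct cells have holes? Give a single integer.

Op 1 fold_left: fold axis v@8; visible region now rows[0,32) x cols[0,8) = 32x8
Op 2 fold_up: fold axis h@16; visible region now rows[0,16) x cols[0,8) = 16x8
Op 3 fold_left: fold axis v@4; visible region now rows[0,16) x cols[0,4) = 16x4
Op 4 fold_right: fold axis v@2; visible region now rows[0,16) x cols[2,4) = 16x2
Op 5 cut(5, 0): punch at orig (5,2); cuts so far [(5, 2)]; region rows[0,16) x cols[2,4) = 16x2
Op 6 cut(2, 0): punch at orig (2,2); cuts so far [(2, 2), (5, 2)]; region rows[0,16) x cols[2,4) = 16x2
Op 7 cut(15, 1): punch at orig (15,3); cuts so far [(2, 2), (5, 2), (15, 3)]; region rows[0,16) x cols[2,4) = 16x2
Op 8 cut(14, 1): punch at orig (14,3); cuts so far [(2, 2), (5, 2), (14, 3), (15, 3)]; region rows[0,16) x cols[2,4) = 16x2
Unfold 1 (reflect across v@2): 8 holes -> [(2, 1), (2, 2), (5, 1), (5, 2), (14, 0), (14, 3), (15, 0), (15, 3)]
Unfold 2 (reflect across v@4): 16 holes -> [(2, 1), (2, 2), (2, 5), (2, 6), (5, 1), (5, 2), (5, 5), (5, 6), (14, 0), (14, 3), (14, 4), (14, 7), (15, 0), (15, 3), (15, 4), (15, 7)]
Unfold 3 (reflect across h@16): 32 holes -> [(2, 1), (2, 2), (2, 5), (2, 6), (5, 1), (5, 2), (5, 5), (5, 6), (14, 0), (14, 3), (14, 4), (14, 7), (15, 0), (15, 3), (15, 4), (15, 7), (16, 0), (16, 3), (16, 4), (16, 7), (17, 0), (17, 3), (17, 4), (17, 7), (26, 1), (26, 2), (26, 5), (26, 6), (29, 1), (29, 2), (29, 5), (29, 6)]
Unfold 4 (reflect across v@8): 64 holes -> [(2, 1), (2, 2), (2, 5), (2, 6), (2, 9), (2, 10), (2, 13), (2, 14), (5, 1), (5, 2), (5, 5), (5, 6), (5, 9), (5, 10), (5, 13), (5, 14), (14, 0), (14, 3), (14, 4), (14, 7), (14, 8), (14, 11), (14, 12), (14, 15), (15, 0), (15, 3), (15, 4), (15, 7), (15, 8), (15, 11), (15, 12), (15, 15), (16, 0), (16, 3), (16, 4), (16, 7), (16, 8), (16, 11), (16, 12), (16, 15), (17, 0), (17, 3), (17, 4), (17, 7), (17, 8), (17, 11), (17, 12), (17, 15), (26, 1), (26, 2), (26, 5), (26, 6), (26, 9), (26, 10), (26, 13), (26, 14), (29, 1), (29, 2), (29, 5), (29, 6), (29, 9), (29, 10), (29, 13), (29, 14)]

Answer: 64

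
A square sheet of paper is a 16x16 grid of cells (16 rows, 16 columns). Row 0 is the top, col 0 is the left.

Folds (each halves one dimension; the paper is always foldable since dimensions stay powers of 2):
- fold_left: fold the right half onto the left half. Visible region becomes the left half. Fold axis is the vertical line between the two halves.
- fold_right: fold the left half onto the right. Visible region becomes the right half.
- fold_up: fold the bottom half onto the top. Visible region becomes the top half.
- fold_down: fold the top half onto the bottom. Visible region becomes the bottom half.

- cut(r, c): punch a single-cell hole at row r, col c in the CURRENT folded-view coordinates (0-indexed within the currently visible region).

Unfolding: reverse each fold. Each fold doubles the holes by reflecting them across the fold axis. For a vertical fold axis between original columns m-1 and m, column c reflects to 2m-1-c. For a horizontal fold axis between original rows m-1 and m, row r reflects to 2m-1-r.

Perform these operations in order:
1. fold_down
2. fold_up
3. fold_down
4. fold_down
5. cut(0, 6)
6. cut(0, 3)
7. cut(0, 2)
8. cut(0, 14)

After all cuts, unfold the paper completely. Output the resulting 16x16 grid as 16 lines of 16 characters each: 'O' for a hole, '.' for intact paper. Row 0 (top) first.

Answer: ..OO..O.......O.
..OO..O.......O.
..OO..O.......O.
..OO..O.......O.
..OO..O.......O.
..OO..O.......O.
..OO..O.......O.
..OO..O.......O.
..OO..O.......O.
..OO..O.......O.
..OO..O.......O.
..OO..O.......O.
..OO..O.......O.
..OO..O.......O.
..OO..O.......O.
..OO..O.......O.

Derivation:
Op 1 fold_down: fold axis h@8; visible region now rows[8,16) x cols[0,16) = 8x16
Op 2 fold_up: fold axis h@12; visible region now rows[8,12) x cols[0,16) = 4x16
Op 3 fold_down: fold axis h@10; visible region now rows[10,12) x cols[0,16) = 2x16
Op 4 fold_down: fold axis h@11; visible region now rows[11,12) x cols[0,16) = 1x16
Op 5 cut(0, 6): punch at orig (11,6); cuts so far [(11, 6)]; region rows[11,12) x cols[0,16) = 1x16
Op 6 cut(0, 3): punch at orig (11,3); cuts so far [(11, 3), (11, 6)]; region rows[11,12) x cols[0,16) = 1x16
Op 7 cut(0, 2): punch at orig (11,2); cuts so far [(11, 2), (11, 3), (11, 6)]; region rows[11,12) x cols[0,16) = 1x16
Op 8 cut(0, 14): punch at orig (11,14); cuts so far [(11, 2), (11, 3), (11, 6), (11, 14)]; region rows[11,12) x cols[0,16) = 1x16
Unfold 1 (reflect across h@11): 8 holes -> [(10, 2), (10, 3), (10, 6), (10, 14), (11, 2), (11, 3), (11, 6), (11, 14)]
Unfold 2 (reflect across h@10): 16 holes -> [(8, 2), (8, 3), (8, 6), (8, 14), (9, 2), (9, 3), (9, 6), (9, 14), (10, 2), (10, 3), (10, 6), (10, 14), (11, 2), (11, 3), (11, 6), (11, 14)]
Unfold 3 (reflect across h@12): 32 holes -> [(8, 2), (8, 3), (8, 6), (8, 14), (9, 2), (9, 3), (9, 6), (9, 14), (10, 2), (10, 3), (10, 6), (10, 14), (11, 2), (11, 3), (11, 6), (11, 14), (12, 2), (12, 3), (12, 6), (12, 14), (13, 2), (13, 3), (13, 6), (13, 14), (14, 2), (14, 3), (14, 6), (14, 14), (15, 2), (15, 3), (15, 6), (15, 14)]
Unfold 4 (reflect across h@8): 64 holes -> [(0, 2), (0, 3), (0, 6), (0, 14), (1, 2), (1, 3), (1, 6), (1, 14), (2, 2), (2, 3), (2, 6), (2, 14), (3, 2), (3, 3), (3, 6), (3, 14), (4, 2), (4, 3), (4, 6), (4, 14), (5, 2), (5, 3), (5, 6), (5, 14), (6, 2), (6, 3), (6, 6), (6, 14), (7, 2), (7, 3), (7, 6), (7, 14), (8, 2), (8, 3), (8, 6), (8, 14), (9, 2), (9, 3), (9, 6), (9, 14), (10, 2), (10, 3), (10, 6), (10, 14), (11, 2), (11, 3), (11, 6), (11, 14), (12, 2), (12, 3), (12, 6), (12, 14), (13, 2), (13, 3), (13, 6), (13, 14), (14, 2), (14, 3), (14, 6), (14, 14), (15, 2), (15, 3), (15, 6), (15, 14)]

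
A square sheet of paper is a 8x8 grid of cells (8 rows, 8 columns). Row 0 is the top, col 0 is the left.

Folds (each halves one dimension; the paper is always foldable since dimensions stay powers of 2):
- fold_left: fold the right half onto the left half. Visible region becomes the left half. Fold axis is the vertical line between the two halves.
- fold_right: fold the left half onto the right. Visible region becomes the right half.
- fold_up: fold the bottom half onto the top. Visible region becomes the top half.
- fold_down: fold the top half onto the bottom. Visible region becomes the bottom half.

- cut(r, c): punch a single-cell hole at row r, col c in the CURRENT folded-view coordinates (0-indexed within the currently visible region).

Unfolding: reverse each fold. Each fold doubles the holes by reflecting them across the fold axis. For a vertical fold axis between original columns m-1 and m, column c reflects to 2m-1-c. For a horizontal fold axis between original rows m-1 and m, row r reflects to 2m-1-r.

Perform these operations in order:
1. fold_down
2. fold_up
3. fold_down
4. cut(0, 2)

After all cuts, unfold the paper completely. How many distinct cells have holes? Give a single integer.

Op 1 fold_down: fold axis h@4; visible region now rows[4,8) x cols[0,8) = 4x8
Op 2 fold_up: fold axis h@6; visible region now rows[4,6) x cols[0,8) = 2x8
Op 3 fold_down: fold axis h@5; visible region now rows[5,6) x cols[0,8) = 1x8
Op 4 cut(0, 2): punch at orig (5,2); cuts so far [(5, 2)]; region rows[5,6) x cols[0,8) = 1x8
Unfold 1 (reflect across h@5): 2 holes -> [(4, 2), (5, 2)]
Unfold 2 (reflect across h@6): 4 holes -> [(4, 2), (5, 2), (6, 2), (7, 2)]
Unfold 3 (reflect across h@4): 8 holes -> [(0, 2), (1, 2), (2, 2), (3, 2), (4, 2), (5, 2), (6, 2), (7, 2)]

Answer: 8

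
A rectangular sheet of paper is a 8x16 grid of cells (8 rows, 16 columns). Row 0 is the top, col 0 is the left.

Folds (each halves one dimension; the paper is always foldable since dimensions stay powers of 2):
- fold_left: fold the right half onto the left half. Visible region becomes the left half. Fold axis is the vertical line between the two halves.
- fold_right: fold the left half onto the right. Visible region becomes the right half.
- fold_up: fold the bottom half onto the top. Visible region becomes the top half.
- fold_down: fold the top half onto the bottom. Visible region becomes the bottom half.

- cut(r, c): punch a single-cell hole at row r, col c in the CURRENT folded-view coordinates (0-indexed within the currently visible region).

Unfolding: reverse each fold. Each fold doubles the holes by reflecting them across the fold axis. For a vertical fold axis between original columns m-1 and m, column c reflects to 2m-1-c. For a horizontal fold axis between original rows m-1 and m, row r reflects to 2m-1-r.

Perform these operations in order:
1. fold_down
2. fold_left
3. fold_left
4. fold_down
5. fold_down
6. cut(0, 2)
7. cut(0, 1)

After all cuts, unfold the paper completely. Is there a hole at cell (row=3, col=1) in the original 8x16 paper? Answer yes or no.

Answer: yes

Derivation:
Op 1 fold_down: fold axis h@4; visible region now rows[4,8) x cols[0,16) = 4x16
Op 2 fold_left: fold axis v@8; visible region now rows[4,8) x cols[0,8) = 4x8
Op 3 fold_left: fold axis v@4; visible region now rows[4,8) x cols[0,4) = 4x4
Op 4 fold_down: fold axis h@6; visible region now rows[6,8) x cols[0,4) = 2x4
Op 5 fold_down: fold axis h@7; visible region now rows[7,8) x cols[0,4) = 1x4
Op 6 cut(0, 2): punch at orig (7,2); cuts so far [(7, 2)]; region rows[7,8) x cols[0,4) = 1x4
Op 7 cut(0, 1): punch at orig (7,1); cuts so far [(7, 1), (7, 2)]; region rows[7,8) x cols[0,4) = 1x4
Unfold 1 (reflect across h@7): 4 holes -> [(6, 1), (6, 2), (7, 1), (7, 2)]
Unfold 2 (reflect across h@6): 8 holes -> [(4, 1), (4, 2), (5, 1), (5, 2), (6, 1), (6, 2), (7, 1), (7, 2)]
Unfold 3 (reflect across v@4): 16 holes -> [(4, 1), (4, 2), (4, 5), (4, 6), (5, 1), (5, 2), (5, 5), (5, 6), (6, 1), (6, 2), (6, 5), (6, 6), (7, 1), (7, 2), (7, 5), (7, 6)]
Unfold 4 (reflect across v@8): 32 holes -> [(4, 1), (4, 2), (4, 5), (4, 6), (4, 9), (4, 10), (4, 13), (4, 14), (5, 1), (5, 2), (5, 5), (5, 6), (5, 9), (5, 10), (5, 13), (5, 14), (6, 1), (6, 2), (6, 5), (6, 6), (6, 9), (6, 10), (6, 13), (6, 14), (7, 1), (7, 2), (7, 5), (7, 6), (7, 9), (7, 10), (7, 13), (7, 14)]
Unfold 5 (reflect across h@4): 64 holes -> [(0, 1), (0, 2), (0, 5), (0, 6), (0, 9), (0, 10), (0, 13), (0, 14), (1, 1), (1, 2), (1, 5), (1, 6), (1, 9), (1, 10), (1, 13), (1, 14), (2, 1), (2, 2), (2, 5), (2, 6), (2, 9), (2, 10), (2, 13), (2, 14), (3, 1), (3, 2), (3, 5), (3, 6), (3, 9), (3, 10), (3, 13), (3, 14), (4, 1), (4, 2), (4, 5), (4, 6), (4, 9), (4, 10), (4, 13), (4, 14), (5, 1), (5, 2), (5, 5), (5, 6), (5, 9), (5, 10), (5, 13), (5, 14), (6, 1), (6, 2), (6, 5), (6, 6), (6, 9), (6, 10), (6, 13), (6, 14), (7, 1), (7, 2), (7, 5), (7, 6), (7, 9), (7, 10), (7, 13), (7, 14)]
Holes: [(0, 1), (0, 2), (0, 5), (0, 6), (0, 9), (0, 10), (0, 13), (0, 14), (1, 1), (1, 2), (1, 5), (1, 6), (1, 9), (1, 10), (1, 13), (1, 14), (2, 1), (2, 2), (2, 5), (2, 6), (2, 9), (2, 10), (2, 13), (2, 14), (3, 1), (3, 2), (3, 5), (3, 6), (3, 9), (3, 10), (3, 13), (3, 14), (4, 1), (4, 2), (4, 5), (4, 6), (4, 9), (4, 10), (4, 13), (4, 14), (5, 1), (5, 2), (5, 5), (5, 6), (5, 9), (5, 10), (5, 13), (5, 14), (6, 1), (6, 2), (6, 5), (6, 6), (6, 9), (6, 10), (6, 13), (6, 14), (7, 1), (7, 2), (7, 5), (7, 6), (7, 9), (7, 10), (7, 13), (7, 14)]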